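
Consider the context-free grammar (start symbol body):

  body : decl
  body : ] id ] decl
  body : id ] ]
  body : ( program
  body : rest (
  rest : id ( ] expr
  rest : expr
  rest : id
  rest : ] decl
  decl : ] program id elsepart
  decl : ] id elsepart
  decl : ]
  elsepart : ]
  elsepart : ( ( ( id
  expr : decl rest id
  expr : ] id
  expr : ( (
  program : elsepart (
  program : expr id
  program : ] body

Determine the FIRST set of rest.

rest : id ( ] expr contributes {id}.
From rest : expr: add FIRST(expr) = { (, ] }.
rest : id contributes {id}.
rest : ] decl contributes {]}.
Union: FIRST(rest) = { (, ], id }.

{ (, ], id }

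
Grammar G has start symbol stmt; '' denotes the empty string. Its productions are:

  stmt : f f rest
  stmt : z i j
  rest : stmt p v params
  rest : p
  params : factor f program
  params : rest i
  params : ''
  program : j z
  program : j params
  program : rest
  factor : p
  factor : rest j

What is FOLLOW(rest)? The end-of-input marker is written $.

In stmt : f f rest: rest is at the end, add FOLLOW(stmt) = { $, p }.
In params : rest i: add FIRST(i) = { i }.
In program : rest: rest is at the end, add FOLLOW(program) = { $, i, j, p }.
In factor : rest j: add FIRST(j) = { j }.
Union: FOLLOW(rest) = { $, i, j, p }.

{ $, i, j, p }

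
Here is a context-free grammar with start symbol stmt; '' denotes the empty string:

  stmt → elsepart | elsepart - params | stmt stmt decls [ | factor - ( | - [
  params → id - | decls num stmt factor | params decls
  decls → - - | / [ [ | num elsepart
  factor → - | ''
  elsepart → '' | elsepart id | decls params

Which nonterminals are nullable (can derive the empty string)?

{ elsepart, factor, stmt }

Directly nullable (have an ''-production): factor, elsepart.
stmt → elsepart with every symbol nullable, so stmt is nullable.
No other nonterminal has a production whose RHS symbols are all nullable.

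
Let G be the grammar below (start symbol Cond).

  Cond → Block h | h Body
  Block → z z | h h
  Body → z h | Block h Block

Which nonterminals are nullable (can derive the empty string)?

{ } (none)

No nonterminal has an empty production or an RHS whose symbols are all nullable.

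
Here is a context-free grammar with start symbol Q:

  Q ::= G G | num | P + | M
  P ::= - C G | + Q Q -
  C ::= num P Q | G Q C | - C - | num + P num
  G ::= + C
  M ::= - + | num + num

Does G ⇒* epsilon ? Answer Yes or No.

No nonterminal in this grammar is nullable.
No production of G has an RHS whose symbols are all nullable, so G is not nullable.

No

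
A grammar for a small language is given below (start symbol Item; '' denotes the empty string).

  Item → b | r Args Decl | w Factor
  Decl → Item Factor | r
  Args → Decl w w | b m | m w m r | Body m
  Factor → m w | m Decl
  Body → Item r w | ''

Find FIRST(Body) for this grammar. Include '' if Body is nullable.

From Body → Item r w: add FIRST(Item) = { b, r, w }.
Body → '' contributes ''.
Union: FIRST(Body) = { b, r, w, '' }.

{ b, r, w, '' }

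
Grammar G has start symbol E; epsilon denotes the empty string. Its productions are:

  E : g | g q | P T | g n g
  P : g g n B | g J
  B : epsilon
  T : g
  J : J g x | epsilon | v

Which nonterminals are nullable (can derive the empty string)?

Directly nullable (have an epsilon-production): B, J.
No other nonterminal has a production whose RHS symbols are all nullable.

{ B, J }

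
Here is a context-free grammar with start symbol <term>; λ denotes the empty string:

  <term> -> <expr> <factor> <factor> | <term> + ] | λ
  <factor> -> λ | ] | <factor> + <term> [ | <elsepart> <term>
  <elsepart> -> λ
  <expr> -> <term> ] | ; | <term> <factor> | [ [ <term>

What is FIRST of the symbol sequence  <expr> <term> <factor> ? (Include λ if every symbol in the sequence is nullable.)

Add FIRST(<expr>)\{λ} = { +, ;, [, ] }; <expr> is nullable, continue.
Add FIRST(<term>)\{λ} = { +, ;, [, ] }; <term> is nullable, continue.
Add FIRST(<factor>)\{λ} = { +, ;, [, ] }; <factor> is nullable, continue.
Every symbol is nullable, so include λ.

{ +, ;, [, ], λ }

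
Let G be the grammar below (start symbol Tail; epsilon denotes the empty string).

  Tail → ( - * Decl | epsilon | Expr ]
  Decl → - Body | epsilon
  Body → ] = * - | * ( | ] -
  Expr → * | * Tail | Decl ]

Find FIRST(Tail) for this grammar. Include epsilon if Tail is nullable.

Tail → ( - * Decl contributes {(}.
Tail → epsilon contributes epsilon.
From Tail → Expr ]: add FIRST(Expr) = { *, -, ] }.
Union: FIRST(Tail) = { (, *, -, ], epsilon }.

{ (, *, -, ], epsilon }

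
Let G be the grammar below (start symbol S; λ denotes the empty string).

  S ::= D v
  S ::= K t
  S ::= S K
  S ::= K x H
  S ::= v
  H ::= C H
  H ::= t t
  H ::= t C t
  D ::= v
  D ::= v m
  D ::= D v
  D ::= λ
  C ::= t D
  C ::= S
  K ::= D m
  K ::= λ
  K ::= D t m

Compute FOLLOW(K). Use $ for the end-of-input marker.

{ $, m, t, v, x }

In S ::= K t: add FIRST(t) = { t }.
In S ::= S K: K is at the end, add FOLLOW(S) = { $, m, t, v, x }.
In S ::= K x H: add FIRST(x H) = { x }.
Union: FOLLOW(K) = { $, m, t, v, x }.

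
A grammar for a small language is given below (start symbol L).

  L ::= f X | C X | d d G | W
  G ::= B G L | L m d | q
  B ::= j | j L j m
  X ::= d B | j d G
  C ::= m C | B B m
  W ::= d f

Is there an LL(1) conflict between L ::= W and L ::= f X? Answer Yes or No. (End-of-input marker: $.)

No

FIRST(W) = { d } and FIRST(f X) = { f }.
The FIRST sets are disjoint and neither alternative is nullable — no conflict.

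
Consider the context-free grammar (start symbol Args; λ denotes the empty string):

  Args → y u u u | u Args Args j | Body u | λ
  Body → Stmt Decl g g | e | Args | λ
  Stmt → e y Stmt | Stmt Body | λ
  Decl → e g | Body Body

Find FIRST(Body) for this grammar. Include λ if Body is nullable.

{ e, g, u, y, λ }

From Body → Stmt Decl g g: Stmt, Decl nullable, take FIRST(Stmt) ∪ FIRST(Decl) ∪ {g} = { e, g, u, y }.
Body → e contributes {e}.
From Body → Args: add FIRST(Args) = { e, g, u, y, λ } (including λ since Args is nullable).
Body → λ contributes λ.
Union: FIRST(Body) = { e, g, u, y, λ }.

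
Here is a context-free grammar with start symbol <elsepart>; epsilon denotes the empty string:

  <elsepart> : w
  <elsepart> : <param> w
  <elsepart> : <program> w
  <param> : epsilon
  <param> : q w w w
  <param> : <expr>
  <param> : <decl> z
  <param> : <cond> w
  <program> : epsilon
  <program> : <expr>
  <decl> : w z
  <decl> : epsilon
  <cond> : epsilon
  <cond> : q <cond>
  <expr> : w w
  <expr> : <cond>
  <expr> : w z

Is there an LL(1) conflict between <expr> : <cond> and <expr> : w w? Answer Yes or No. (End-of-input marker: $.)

Yes

FIRST(<cond>) = { q, epsilon } and FIRST(w w) = { w }.
The first alternative is nullable and FOLLOW(<expr>) = { w } shares w with FIRST of the second — conflict.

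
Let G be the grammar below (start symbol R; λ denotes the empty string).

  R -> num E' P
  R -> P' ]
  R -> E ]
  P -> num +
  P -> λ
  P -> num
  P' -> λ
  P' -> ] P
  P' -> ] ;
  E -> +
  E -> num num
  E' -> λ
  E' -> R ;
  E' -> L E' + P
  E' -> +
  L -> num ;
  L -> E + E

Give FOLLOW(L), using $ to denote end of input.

{ +, ], num }

In E' -> L E' + P: add FIRST(E' + P) = { +, ], num }.
Union: FOLLOW(L) = { +, ], num }.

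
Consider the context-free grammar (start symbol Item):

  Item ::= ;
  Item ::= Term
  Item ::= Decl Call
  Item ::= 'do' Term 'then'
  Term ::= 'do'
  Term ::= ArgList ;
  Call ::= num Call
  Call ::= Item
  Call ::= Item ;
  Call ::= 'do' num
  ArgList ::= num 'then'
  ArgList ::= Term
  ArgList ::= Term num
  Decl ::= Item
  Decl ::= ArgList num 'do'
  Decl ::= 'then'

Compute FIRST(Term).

{ 'do', num }

Term ::= 'do' contributes {'do'}.
From Term ::= ArgList ;: add FIRST(ArgList) = { 'do', num }.
Union: FIRST(Term) = { 'do', num }.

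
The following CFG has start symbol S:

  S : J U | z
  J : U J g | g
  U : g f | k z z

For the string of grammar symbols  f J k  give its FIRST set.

f is a terminal; add {f} and stop.

{ f }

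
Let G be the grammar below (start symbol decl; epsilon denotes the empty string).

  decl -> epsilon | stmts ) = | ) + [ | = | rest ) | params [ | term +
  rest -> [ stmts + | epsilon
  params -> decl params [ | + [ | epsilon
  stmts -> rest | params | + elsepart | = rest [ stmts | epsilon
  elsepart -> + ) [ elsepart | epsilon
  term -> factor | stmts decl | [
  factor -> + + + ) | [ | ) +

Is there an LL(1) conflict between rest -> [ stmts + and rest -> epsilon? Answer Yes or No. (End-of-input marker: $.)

Yes

FIRST([ stmts +) = { [ } and FIRST(epsilon) = { epsilon }.
The second alternative is nullable and FOLLOW(rest) = { ), +, =, [ } shares [ with FIRST of the first — conflict.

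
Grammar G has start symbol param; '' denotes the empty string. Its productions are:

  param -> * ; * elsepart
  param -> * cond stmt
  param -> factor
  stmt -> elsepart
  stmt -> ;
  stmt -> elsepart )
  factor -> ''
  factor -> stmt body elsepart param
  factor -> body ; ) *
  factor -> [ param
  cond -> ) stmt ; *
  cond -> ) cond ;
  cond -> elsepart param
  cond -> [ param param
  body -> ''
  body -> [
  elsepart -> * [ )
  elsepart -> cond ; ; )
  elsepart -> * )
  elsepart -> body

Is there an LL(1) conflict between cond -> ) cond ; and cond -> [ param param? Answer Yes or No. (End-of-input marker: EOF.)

FIRST() cond ;) = { ) } and FIRST([ param param) = { [ }.
The FIRST sets are disjoint and neither alternative is nullable — no conflict.

No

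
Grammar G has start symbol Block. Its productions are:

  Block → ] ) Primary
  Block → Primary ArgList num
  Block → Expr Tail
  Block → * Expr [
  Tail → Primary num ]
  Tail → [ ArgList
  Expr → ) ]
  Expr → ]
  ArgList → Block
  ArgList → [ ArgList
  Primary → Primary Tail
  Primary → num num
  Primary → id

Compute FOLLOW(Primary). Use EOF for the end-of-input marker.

{ EOF, ), *, [, ], id, num }

In Block → ] ) Primary: Primary is at the end, add FOLLOW(Block) = { EOF, ), *, [, ], id, num }.
In Block → Primary ArgList num: add FIRST(ArgList num) = { ), *, [, ], id, num }.
In Tail → Primary num ]: add FIRST(num ]) = { num }.
In Primary → Primary Tail: add FIRST(Tail) = { [, id, num }.
Union: FOLLOW(Primary) = { EOF, ), *, [, ], id, num }.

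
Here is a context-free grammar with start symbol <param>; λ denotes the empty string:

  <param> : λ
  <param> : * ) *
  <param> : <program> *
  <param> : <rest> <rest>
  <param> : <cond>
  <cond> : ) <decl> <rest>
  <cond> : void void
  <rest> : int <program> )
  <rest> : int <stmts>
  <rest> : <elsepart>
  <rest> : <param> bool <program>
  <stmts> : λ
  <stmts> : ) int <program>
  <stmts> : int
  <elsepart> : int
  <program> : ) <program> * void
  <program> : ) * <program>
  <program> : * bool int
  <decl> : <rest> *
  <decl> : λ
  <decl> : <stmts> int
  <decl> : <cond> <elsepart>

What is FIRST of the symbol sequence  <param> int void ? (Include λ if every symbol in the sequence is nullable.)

{ ), *, bool, int, void }

Add FIRST(<param>)\{λ} = { ), *, bool, int, void }; <param> is nullable, continue.
int is a terminal; add {int} and stop.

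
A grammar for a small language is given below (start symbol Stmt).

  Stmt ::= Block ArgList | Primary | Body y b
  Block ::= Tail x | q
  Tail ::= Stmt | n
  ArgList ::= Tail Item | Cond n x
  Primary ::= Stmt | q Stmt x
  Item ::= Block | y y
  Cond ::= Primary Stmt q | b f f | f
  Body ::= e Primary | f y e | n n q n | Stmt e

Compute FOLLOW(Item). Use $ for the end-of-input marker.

{ $, e, f, n, q, x, y }

In ArgList ::= Tail Item: Item is at the end, add FOLLOW(ArgList) = { $, e, f, n, q, x, y }.
Union: FOLLOW(Item) = { $, e, f, n, q, x, y }.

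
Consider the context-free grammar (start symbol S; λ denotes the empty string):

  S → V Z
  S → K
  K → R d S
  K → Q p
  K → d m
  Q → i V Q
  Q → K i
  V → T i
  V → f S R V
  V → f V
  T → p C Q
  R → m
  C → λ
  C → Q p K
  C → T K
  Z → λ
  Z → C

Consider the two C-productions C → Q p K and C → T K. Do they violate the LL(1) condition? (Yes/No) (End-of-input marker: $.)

FIRST(Q p K) = { d, i, m } and FIRST(T K) = { p }.
The FIRST sets are disjoint and neither alternative is nullable — no conflict.

No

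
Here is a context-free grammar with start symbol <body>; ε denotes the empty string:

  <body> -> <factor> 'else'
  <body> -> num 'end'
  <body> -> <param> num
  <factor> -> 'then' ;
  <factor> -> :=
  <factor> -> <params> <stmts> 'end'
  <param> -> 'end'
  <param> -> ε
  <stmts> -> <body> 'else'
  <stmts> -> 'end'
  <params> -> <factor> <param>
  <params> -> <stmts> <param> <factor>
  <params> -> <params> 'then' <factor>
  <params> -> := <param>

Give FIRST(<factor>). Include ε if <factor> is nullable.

<factor> -> 'then' ; contributes {'then'}.
<factor> -> := contributes {:=}.
From <factor> -> <params> <stmts> 'end': add FIRST(<params>) = { 'end', 'then', :=, num }.
Union: FIRST(<factor>) = { 'end', 'then', :=, num }.

{ 'end', 'then', :=, num }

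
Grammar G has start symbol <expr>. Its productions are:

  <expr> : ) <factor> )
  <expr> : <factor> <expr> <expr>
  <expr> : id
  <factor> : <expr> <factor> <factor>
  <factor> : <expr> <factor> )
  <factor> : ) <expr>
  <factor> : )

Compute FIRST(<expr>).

{ ), id }

<expr> : ) <factor> ) contributes {)}.
From <expr> : <factor> <expr> <expr>: add FIRST(<factor>) = { ), id }.
<expr> : id contributes {id}.
Union: FIRST(<expr>) = { ), id }.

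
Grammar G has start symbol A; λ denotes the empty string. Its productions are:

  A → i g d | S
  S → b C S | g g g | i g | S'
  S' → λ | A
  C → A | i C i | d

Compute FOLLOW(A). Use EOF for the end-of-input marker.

A is the start symbol, so EOF ∈ FOLLOW(A).
In S' → A: A is at the end, add FOLLOW(S') = { EOF, b, g, i }.
In C → A: A is at the end, add FOLLOW(C) = { EOF, b, g, i }.
Union: FOLLOW(A) = { EOF, b, g, i }.

{ EOF, b, g, i }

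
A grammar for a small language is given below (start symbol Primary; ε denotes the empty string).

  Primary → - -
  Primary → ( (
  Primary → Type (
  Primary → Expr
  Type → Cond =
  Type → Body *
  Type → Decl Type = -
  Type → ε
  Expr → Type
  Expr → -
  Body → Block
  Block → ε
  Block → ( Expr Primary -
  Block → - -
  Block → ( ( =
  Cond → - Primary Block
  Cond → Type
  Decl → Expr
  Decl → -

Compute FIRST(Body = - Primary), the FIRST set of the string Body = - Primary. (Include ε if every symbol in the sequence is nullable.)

Add FIRST(Body)\{ε} = { (, - }; Body is nullable, continue.
= is a terminal; add {=} and stop.

{ (, -, = }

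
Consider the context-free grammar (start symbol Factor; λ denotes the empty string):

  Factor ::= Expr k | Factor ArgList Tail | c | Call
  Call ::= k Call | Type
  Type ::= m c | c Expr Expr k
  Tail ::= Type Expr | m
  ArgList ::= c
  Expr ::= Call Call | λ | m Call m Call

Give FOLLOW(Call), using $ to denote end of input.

{ $, c, k, m }

In Factor ::= Call: Call is at the end, add FOLLOW(Factor) = { $, c }.
In Call ::= k Call: Call is at the end, add FOLLOW(Call) = { $, c, k, m }.
In Expr ::= Call Call: add FIRST(Call) = { c, k, m }.
In Expr ::= Call Call: Call is at the end, add FOLLOW(Expr) = { $, c, k, m }.
In Expr ::= m Call m Call: add FIRST(m Call) = { m }.
In Expr ::= m Call m Call: Call is at the end, add FOLLOW(Expr) = { $, c, k, m }.
Union: FOLLOW(Call) = { $, c, k, m }.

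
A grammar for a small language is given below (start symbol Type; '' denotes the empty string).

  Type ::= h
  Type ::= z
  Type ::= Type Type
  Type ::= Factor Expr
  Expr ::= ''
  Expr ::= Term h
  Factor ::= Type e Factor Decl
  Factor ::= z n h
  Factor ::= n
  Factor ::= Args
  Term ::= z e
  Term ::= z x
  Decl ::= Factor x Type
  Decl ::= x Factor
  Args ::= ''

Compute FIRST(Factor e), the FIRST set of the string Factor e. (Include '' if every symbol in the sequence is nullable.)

Add FIRST(Factor)\{''} = { e, h, n, z }; Factor is nullable, continue.
e is a terminal; add {e} and stop.

{ e, h, n, z }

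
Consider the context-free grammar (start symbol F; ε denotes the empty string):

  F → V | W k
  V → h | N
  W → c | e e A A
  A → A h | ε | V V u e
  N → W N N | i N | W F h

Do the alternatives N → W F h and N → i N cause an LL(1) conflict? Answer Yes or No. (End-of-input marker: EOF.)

No

FIRST(W F h) = { c, e } and FIRST(i N) = { i }.
The FIRST sets are disjoint and neither alternative is nullable — no conflict.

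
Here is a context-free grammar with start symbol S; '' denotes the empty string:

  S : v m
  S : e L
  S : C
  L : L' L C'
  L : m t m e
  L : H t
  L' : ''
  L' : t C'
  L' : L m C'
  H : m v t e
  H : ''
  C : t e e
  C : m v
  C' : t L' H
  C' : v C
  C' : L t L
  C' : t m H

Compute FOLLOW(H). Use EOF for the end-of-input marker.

In L : H t: add FIRST(t) = { t }.
In C' : t L' H: H is at the end, add FOLLOW(C') = { EOF, m, t, v }.
In C' : t m H: H is at the end, add FOLLOW(C') = { EOF, m, t, v }.
Union: FOLLOW(H) = { EOF, m, t, v }.

{ EOF, m, t, v }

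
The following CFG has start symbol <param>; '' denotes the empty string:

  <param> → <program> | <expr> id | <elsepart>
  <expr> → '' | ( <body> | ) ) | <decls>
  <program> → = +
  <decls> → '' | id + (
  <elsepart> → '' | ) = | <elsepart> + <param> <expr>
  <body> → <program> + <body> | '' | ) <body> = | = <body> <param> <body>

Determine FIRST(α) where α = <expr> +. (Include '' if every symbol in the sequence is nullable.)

Add FIRST(<expr>)\{''} = { (, ), id }; <expr> is nullable, continue.
+ is a terminal; add {+} and stop.

{ (, ), +, id }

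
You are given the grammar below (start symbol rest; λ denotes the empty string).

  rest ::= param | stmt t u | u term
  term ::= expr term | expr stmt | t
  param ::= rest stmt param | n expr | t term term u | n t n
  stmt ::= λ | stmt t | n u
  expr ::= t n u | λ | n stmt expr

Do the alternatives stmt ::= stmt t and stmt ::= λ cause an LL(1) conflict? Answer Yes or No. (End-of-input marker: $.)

Yes

FIRST(stmt t) = { n, t } and FIRST(λ) = { λ }.
The second alternative is nullable and FOLLOW(stmt) = { $, n, t, u } shares n with FIRST of the first — conflict.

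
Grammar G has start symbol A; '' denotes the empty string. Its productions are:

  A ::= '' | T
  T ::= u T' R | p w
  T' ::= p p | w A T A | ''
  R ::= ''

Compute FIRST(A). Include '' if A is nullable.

A ::= '' contributes ''.
From A ::= T: add FIRST(T) = { p, u }.
Union: FIRST(A) = { p, u, '' }.

{ p, u, '' }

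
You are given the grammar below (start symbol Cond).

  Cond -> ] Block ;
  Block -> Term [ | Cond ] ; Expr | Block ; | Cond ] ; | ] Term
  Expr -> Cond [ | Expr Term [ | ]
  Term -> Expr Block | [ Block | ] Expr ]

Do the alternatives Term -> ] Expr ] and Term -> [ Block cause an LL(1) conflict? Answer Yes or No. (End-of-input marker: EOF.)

No

FIRST(] Expr ]) = { ] } and FIRST([ Block) = { [ }.
The FIRST sets are disjoint and neither alternative is nullable — no conflict.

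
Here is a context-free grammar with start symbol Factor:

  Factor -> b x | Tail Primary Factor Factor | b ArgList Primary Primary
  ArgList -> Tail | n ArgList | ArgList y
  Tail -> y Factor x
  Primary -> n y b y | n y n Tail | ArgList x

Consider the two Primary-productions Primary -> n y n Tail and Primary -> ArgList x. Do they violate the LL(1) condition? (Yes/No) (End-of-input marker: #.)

FIRST(n y n Tail) = { n } and FIRST(ArgList x) = { n, y }.
Both contain n, so the two alternatives are not disjoint — LL(1) conflict.

Yes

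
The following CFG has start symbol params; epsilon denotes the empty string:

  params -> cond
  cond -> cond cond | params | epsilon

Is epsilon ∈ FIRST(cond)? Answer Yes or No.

cond has an epsilon-production, so cond ⇒ epsilon.

Yes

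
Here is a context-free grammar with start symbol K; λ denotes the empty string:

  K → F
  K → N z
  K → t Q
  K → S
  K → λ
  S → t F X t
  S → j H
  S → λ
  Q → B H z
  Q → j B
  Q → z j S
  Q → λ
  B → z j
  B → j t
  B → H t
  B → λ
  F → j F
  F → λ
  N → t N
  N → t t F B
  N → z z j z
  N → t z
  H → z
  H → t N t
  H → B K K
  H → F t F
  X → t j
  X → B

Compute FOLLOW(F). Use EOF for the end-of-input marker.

In K → F: F is at the end, add FOLLOW(K) = { EOF, j, t, z }.
In S → t F X t: add FIRST(X t) = { j, t, z }.
In F → j F: F is at the end, add FOLLOW(F) = { EOF, j, t, z }.
In N → t t F B: add FIRST(B)\{λ} = { j, t, z }.
  Since B is nullable, also add FOLLOW(N) = { t, z }.
In H → F t F: add FIRST(t F) = { t }.
In H → F t F: F is at the end, add FOLLOW(H) = { EOF, j, t, z }.
Union: FOLLOW(F) = { EOF, j, t, z }.

{ EOF, j, t, z }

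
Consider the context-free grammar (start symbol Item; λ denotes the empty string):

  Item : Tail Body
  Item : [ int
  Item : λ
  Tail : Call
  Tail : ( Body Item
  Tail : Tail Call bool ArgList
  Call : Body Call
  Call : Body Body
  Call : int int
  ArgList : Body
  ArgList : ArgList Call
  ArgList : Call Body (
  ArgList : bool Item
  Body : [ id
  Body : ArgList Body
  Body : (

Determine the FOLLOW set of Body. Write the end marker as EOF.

{ EOF, (, [, bool, int }

In Item : Tail Body: Body is at the end, add FOLLOW(Item) = { EOF, (, [, bool, int }.
In Tail : ( Body Item: add FIRST(Item)\{λ} = { (, [, bool, int }.
  Since Item is nullable, also add FOLLOW(Tail) = { (, [, bool, int }.
In Call : Body Call: add FIRST(Call) = { (, [, bool, int }.
In Call : Body Body: add FIRST(Body) = { (, [, bool, int }.
In Call : Body Body: Body is at the end, add FOLLOW(Call) = { (, [, bool, int }.
In ArgList : Body: Body is at the end, add FOLLOW(ArgList) = { (, [, bool, int }.
In ArgList : Call Body (: add FIRST(() = { ( }.
In Body : ArgList Body: Body is at the end, add FOLLOW(Body) = { EOF, (, [, bool, int }.
Union: FOLLOW(Body) = { EOF, (, [, bool, int }.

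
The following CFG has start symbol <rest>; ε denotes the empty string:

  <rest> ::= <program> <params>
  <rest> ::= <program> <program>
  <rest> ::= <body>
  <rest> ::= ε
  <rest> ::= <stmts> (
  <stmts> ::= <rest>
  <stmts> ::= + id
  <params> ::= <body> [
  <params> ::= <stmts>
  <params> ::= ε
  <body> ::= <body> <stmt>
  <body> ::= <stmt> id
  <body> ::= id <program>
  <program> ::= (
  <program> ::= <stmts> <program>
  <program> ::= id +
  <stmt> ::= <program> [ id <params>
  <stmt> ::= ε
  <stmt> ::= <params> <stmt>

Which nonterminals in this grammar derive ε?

Directly nullable (have an ε-production): <rest>, <params>, <stmt>.
<stmts> ::= <rest> with every symbol nullable, so <stmts> is nullable.
No other nonterminal has a production whose RHS symbols are all nullable.

{ <params>, <rest>, <stmt>, <stmts> }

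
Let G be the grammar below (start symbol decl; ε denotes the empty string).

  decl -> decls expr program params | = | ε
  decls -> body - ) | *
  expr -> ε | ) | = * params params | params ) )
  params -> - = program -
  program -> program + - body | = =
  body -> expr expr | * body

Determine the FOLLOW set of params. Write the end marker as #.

In decl -> decls expr program params: params is at the end, add FOLLOW(decl) = { # }.
In expr -> = * params params: add FIRST(params) = { - }.
In expr -> = * params params: params is at the end, add FOLLOW(expr) = { ), +, -, = }.
In expr -> params ) ): add FIRST() )) = { ) }.
Union: FOLLOW(params) = { #, ), +, -, = }.

{ #, ), +, -, = }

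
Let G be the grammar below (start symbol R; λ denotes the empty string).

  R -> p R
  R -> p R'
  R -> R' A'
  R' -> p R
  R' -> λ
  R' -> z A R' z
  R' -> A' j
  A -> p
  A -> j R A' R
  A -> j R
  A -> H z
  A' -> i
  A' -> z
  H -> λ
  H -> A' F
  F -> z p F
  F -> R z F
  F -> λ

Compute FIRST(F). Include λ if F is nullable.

F -> z p F contributes {z}.
From F -> R z F: add FIRST(R) = { i, p, z }.
F -> λ contributes λ.
Union: FIRST(F) = { i, p, z, λ }.

{ i, p, z, λ }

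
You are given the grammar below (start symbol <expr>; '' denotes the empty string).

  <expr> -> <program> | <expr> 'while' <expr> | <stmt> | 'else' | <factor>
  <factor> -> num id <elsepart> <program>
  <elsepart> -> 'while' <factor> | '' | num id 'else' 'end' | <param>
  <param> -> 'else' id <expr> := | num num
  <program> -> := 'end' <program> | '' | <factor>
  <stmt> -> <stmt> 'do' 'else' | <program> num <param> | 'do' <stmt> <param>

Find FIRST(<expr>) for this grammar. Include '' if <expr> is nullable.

{ 'do', 'else', 'while', :=, num, '' }

From <expr> -> <program>: add FIRST(<program>) = { :=, num, '' } (including '' since <program> is nullable).
From <expr> -> <expr> 'while' <expr>: <expr> nullable, take FIRST(<expr>) ∪ {'while'} = { 'do', 'else', 'while', :=, num }.
From <expr> -> <stmt>: add FIRST(<stmt>) = { 'do', :=, num }.
<expr> -> 'else' contributes {'else'}.
From <expr> -> <factor>: add FIRST(<factor>) = { num }.
Union: FIRST(<expr>) = { 'do', 'else', 'while', :=, num, '' }.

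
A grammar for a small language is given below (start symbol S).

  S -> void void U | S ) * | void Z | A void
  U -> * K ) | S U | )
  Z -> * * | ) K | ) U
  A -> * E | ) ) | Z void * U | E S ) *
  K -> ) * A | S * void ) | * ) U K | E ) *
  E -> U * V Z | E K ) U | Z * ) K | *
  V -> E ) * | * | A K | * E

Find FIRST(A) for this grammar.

{ ), *, void }

A -> * E contributes {*}.
A -> ) ) contributes {)}.
From A -> Z void * U: add FIRST(Z) = { ), * }.
From A -> E S ) *: add FIRST(E) = { ), *, void }.
Union: FIRST(A) = { ), *, void }.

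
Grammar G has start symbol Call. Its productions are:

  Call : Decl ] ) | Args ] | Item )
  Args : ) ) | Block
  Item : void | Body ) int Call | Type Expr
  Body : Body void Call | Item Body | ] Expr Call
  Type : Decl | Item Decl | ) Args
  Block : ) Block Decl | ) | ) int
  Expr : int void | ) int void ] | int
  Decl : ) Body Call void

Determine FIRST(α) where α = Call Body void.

Add FIRST(Call) = { ), ], void }; Call is not nullable, stop.

{ ), ], void }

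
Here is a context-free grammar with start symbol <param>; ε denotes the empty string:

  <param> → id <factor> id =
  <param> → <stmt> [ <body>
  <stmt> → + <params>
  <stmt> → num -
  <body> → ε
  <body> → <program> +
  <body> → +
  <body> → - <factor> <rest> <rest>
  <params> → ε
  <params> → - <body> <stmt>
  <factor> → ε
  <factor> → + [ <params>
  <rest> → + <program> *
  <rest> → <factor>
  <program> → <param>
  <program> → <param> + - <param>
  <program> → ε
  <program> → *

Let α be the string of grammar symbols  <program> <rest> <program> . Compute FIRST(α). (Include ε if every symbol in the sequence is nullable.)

Add FIRST(<program>)\{ε} = { *, +, id, num }; <program> is nullable, continue.
Add FIRST(<rest>)\{ε} = { + }; <rest> is nullable, continue.
Add FIRST(<program>)\{ε} = { *, +, id, num }; <program> is nullable, continue.
Every symbol is nullable, so include ε.

{ *, +, id, num, ε }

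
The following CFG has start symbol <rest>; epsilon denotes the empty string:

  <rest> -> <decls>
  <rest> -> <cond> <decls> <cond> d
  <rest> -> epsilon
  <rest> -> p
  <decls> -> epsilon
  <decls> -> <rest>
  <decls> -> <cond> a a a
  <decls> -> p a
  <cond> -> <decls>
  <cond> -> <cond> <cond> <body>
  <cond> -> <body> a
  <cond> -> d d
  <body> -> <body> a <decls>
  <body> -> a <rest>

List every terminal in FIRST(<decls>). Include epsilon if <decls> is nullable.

<decls> -> epsilon contributes epsilon.
From <decls> -> <rest>: add FIRST(<rest>) = { a, d, p, epsilon } (including epsilon since <rest> is nullable).
From <decls> -> <cond> a a a: <cond> nullable, take FIRST(<cond>) ∪ {a} = { a, d, p }.
<decls> -> p a contributes {p}.
Union: FIRST(<decls>) = { a, d, p, epsilon }.

{ a, d, p, epsilon }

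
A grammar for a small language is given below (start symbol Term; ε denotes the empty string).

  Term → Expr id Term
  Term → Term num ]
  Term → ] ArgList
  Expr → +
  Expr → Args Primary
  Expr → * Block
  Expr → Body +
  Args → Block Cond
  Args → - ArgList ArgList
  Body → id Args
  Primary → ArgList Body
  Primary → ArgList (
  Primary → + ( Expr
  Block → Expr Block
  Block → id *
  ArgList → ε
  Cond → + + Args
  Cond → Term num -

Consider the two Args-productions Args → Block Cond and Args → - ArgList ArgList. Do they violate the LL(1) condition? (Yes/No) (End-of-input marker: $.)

Yes

FIRST(Block Cond) = { *, +, -, id } and FIRST(- ArgList ArgList) = { - }.
Both contain -, so the two alternatives are not disjoint — LL(1) conflict.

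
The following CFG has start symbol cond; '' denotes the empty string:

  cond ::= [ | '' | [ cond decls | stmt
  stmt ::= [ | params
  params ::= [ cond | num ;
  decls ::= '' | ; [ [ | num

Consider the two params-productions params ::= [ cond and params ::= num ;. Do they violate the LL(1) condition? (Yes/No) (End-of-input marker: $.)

No

FIRST([ cond) = { [ } and FIRST(num ;) = { num }.
The FIRST sets are disjoint and neither alternative is nullable — no conflict.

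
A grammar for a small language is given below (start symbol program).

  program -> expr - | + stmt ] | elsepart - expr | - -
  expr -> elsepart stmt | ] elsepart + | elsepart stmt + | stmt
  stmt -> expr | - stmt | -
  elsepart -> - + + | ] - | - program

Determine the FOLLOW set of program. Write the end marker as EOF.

{ EOF, +, -, ] }

program is the start symbol, so EOF ∈ FOLLOW(program).
In elsepart -> - program: program is at the end, add FOLLOW(elsepart) = { +, -, ] }.
Union: FOLLOW(program) = { EOF, +, -, ] }.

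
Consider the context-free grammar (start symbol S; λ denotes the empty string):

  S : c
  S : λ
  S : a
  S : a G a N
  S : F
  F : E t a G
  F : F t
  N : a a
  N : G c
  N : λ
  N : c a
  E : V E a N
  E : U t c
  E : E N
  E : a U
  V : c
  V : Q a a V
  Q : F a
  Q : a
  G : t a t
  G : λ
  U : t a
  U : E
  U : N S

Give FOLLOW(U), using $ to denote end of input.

{ a, c, t }

In E : U t c: add FIRST(t c) = { t }.
In E : a U: U is at the end, add FOLLOW(E) = { a, c, t }.
Union: FOLLOW(U) = { a, c, t }.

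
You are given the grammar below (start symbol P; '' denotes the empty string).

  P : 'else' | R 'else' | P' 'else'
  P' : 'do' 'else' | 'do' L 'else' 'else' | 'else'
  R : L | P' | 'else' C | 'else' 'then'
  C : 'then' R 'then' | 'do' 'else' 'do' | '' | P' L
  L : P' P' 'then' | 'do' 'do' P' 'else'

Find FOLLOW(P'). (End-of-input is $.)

In P : P' 'else': add FIRST('else') = { 'else' }.
In R : P': P' is at the end, add FOLLOW(R) = { 'else', 'then' }.
In C : P' L: add FIRST(L) = { 'do', 'else' }.
In L : P' P' 'then': add FIRST(P' 'then') = { 'do', 'else' }.
In L : P' P' 'then': add FIRST('then') = { 'then' }.
In L : 'do' 'do' P' 'else': add FIRST('else') = { 'else' }.
Union: FOLLOW(P') = { 'do', 'else', 'then' }.

{ 'do', 'else', 'then' }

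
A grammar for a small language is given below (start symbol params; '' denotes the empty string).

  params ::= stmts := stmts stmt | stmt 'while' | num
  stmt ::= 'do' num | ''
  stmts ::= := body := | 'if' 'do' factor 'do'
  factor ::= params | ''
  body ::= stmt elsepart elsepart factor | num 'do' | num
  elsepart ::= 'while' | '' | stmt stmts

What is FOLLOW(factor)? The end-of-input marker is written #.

{ 'do', := }

In stmts ::= 'if' 'do' factor 'do': add FIRST('do') = { 'do' }.
In body ::= stmt elsepart elsepart factor: factor is at the end, add FOLLOW(body) = { := }.
Union: FOLLOW(factor) = { 'do', := }.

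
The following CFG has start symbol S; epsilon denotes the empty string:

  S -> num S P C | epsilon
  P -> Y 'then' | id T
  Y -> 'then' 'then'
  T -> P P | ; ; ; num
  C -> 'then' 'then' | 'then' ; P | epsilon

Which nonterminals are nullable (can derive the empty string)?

Directly nullable (have an epsilon-production): S, C.
No other nonterminal has a production whose RHS symbols are all nullable.

{ C, S }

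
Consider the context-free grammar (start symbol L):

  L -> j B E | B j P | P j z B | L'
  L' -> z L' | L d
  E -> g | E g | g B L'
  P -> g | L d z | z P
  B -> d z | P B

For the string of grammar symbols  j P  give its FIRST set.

j is a terminal; add {j} and stop.

{ j }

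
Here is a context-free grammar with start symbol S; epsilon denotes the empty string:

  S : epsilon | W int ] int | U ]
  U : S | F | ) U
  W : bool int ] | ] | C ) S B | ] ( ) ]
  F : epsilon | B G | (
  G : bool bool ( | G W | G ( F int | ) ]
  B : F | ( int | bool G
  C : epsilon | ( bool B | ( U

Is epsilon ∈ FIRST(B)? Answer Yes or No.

B : F and each of F is nullable, so B ⇒* epsilon.

Yes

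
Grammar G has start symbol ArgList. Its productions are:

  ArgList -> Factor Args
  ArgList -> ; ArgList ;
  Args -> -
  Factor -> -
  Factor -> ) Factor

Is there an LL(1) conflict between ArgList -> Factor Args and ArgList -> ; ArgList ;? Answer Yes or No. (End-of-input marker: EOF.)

FIRST(Factor Args) = { ), - } and FIRST(; ArgList ;) = { ; }.
The FIRST sets are disjoint and neither alternative is nullable — no conflict.

No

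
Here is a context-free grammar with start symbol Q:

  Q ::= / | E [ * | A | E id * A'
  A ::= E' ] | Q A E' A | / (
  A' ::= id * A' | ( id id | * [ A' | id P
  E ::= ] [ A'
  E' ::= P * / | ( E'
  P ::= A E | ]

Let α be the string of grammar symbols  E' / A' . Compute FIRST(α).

Add FIRST(E') = { (, /, ] }; E' is not nullable, stop.

{ (, /, ] }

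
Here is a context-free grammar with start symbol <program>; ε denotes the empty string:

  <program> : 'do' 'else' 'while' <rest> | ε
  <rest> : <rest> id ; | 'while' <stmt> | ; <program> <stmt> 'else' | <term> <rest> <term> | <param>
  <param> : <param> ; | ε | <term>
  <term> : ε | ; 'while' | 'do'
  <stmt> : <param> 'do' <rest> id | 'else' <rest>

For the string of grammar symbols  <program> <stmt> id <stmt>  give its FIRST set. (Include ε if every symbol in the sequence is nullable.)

{ 'do', 'else', ; }

Add FIRST(<program>)\{ε} = { 'do' }; <program> is nullable, continue.
Add FIRST(<stmt>) = { 'do', 'else', ; }; <stmt> is not nullable, stop.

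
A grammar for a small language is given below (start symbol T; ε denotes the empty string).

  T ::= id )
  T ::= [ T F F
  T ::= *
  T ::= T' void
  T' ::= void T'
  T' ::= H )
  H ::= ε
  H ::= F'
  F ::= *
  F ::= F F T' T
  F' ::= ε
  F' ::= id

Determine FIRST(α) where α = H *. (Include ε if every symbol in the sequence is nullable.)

{ *, id }

Add FIRST(H)\{ε} = { id }; H is nullable, continue.
* is a terminal; add {*} and stop.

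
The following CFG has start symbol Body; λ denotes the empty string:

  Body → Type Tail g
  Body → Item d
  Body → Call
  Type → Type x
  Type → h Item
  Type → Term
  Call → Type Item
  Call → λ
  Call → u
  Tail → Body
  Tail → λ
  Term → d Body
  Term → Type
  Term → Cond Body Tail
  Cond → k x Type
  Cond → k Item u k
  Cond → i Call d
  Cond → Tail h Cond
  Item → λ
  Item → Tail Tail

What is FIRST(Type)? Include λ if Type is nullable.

From Type → Type x: add FIRST(Type) = { d, h, i, k, u }.
Type → h Item contributes {h}.
From Type → Term: add FIRST(Term) = { d, h, i, k, u }.
Union: FIRST(Type) = { d, h, i, k, u }.

{ d, h, i, k, u }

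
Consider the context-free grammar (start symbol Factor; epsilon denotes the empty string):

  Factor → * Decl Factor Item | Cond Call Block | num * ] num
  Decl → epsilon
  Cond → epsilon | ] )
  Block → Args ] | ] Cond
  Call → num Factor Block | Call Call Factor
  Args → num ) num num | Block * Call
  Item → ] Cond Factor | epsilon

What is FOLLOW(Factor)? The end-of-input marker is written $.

Factor is the start symbol, so $ ∈ FOLLOW(Factor).
In Factor → * Decl Factor Item: add FIRST(Item)\{epsilon} = { ] }.
  Since Item is nullable, also add FOLLOW(Factor) = { $, *, ], num }.
In Call → num Factor Block: add FIRST(Block) = { ], num }.
In Call → Call Call Factor: Factor is at the end, add FOLLOW(Call) = { *, ], num }.
In Item → ] Cond Factor: Factor is at the end, add FOLLOW(Item) = { $, *, ], num }.
Union: FOLLOW(Factor) = { $, *, ], num }.

{ $, *, ], num }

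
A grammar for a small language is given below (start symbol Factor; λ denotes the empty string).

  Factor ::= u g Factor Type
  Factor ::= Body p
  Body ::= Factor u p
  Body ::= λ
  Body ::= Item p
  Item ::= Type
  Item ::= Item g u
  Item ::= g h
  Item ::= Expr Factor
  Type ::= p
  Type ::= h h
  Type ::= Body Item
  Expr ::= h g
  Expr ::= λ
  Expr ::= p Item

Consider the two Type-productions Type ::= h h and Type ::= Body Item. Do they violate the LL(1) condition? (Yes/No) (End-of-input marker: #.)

FIRST(h h) = { h } and FIRST(Body Item) = { g, h, p, u }.
Both contain h, so the two alternatives are not disjoint — LL(1) conflict.

Yes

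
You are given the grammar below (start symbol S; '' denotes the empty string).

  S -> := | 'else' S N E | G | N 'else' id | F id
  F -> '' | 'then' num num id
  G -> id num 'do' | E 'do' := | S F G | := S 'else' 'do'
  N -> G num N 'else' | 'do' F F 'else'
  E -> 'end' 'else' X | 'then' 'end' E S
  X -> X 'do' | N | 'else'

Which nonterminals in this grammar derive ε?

{ F }

Directly nullable (have an ''-production): F.
No other nonterminal has a production whose RHS symbols are all nullable.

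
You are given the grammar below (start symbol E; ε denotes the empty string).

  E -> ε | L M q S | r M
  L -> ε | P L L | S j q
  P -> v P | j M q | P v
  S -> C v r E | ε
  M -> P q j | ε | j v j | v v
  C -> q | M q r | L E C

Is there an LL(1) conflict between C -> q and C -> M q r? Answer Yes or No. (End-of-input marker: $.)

Yes

FIRST(q) = { q } and FIRST(M q r) = { j, q, v }.
Both contain q, so the two alternatives are not disjoint — LL(1) conflict.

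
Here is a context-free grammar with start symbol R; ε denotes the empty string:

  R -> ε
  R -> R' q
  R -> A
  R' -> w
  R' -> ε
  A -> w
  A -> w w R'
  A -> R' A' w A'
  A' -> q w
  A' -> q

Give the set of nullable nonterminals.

{ R, R' }

Directly nullable (have an ε-production): R, R'.
No other nonterminal has a production whose RHS symbols are all nullable.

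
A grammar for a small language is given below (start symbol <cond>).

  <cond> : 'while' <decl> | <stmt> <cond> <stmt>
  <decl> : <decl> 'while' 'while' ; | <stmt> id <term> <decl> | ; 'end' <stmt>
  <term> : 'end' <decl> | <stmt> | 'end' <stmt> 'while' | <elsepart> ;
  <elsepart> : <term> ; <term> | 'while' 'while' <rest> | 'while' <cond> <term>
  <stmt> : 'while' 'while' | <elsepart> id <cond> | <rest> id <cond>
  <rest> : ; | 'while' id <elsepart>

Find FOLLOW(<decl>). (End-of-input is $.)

In <cond> : 'while' <decl>: <decl> is at the end, add FOLLOW(<cond>) = { $, 'end', 'while', ;, id }.
In <decl> : <decl> 'while' 'while' ;: add FIRST('while' 'while' ;) = { 'while' }.
In <decl> : <stmt> id <term> <decl>: <decl> is at the end, add FOLLOW(<decl>) = { $, 'end', 'while', ;, id }.
In <term> : 'end' <decl>: <decl> is at the end, add FOLLOW(<term>) = { 'end', 'while', ;, id }.
Union: FOLLOW(<decl>) = { $, 'end', 'while', ;, id }.

{ $, 'end', 'while', ;, id }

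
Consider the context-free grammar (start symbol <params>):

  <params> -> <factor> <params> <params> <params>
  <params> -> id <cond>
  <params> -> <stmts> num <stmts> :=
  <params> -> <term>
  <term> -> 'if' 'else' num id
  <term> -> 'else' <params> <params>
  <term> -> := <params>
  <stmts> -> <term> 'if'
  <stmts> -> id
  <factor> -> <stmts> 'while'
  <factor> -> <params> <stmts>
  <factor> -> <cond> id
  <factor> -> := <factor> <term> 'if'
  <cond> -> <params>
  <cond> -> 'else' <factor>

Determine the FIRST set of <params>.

From <params> -> <factor> <params> <params> <params>: add FIRST(<factor>) = { 'else', 'if', :=, id }.
<params> -> id <cond> contributes {id}.
From <params> -> <stmts> num <stmts> :=: add FIRST(<stmts>) = { 'else', 'if', :=, id }.
From <params> -> <term>: add FIRST(<term>) = { 'else', 'if', := }.
Union: FIRST(<params>) = { 'else', 'if', :=, id }.

{ 'else', 'if', :=, id }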